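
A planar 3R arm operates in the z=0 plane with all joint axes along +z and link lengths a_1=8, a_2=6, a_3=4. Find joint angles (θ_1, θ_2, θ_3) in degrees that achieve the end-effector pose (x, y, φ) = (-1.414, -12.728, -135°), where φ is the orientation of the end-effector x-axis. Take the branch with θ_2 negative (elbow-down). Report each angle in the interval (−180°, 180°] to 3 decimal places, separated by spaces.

-44.999 -89.999 -0.002

wrist centre = target − a_3·(cos φ, sin φ) = (1.4144, -9.8996)
cos θ_2 = (100.0021−8²−6²)/(2·8·6) = 0.0000; θ_2 = -89.9987° (elbow-down)
β = atan2(-9.8996,1.4144) = -81.8687°; ψ = atan2(-6.0000,8.0001) = -36.8694°
θ_1 = β − ψ = -44.9993°
θ_3 = φ − θ_1 − θ_2 = -0.0020° (wrapped to (-180°,180°])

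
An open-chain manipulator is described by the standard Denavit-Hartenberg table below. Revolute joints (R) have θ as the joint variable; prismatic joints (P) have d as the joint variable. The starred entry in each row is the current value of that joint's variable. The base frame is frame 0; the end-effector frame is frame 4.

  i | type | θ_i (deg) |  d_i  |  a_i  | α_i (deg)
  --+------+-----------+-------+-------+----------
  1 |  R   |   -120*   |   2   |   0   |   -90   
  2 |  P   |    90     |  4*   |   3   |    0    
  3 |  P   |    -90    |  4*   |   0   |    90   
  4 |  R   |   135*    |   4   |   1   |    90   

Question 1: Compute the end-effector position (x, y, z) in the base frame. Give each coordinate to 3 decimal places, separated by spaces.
after link 1: o_1 = (0.0000, 0.0000, 2.0000)
after link 2: o_2 = (3.4641, -2.0000, -1.0000)
after link 3: o_3 = (6.9282, -4.0000, -1.0000)
after link 4: o_4 = (7.8941, -3.7412, 3.0000)

7.894 -3.741 3.000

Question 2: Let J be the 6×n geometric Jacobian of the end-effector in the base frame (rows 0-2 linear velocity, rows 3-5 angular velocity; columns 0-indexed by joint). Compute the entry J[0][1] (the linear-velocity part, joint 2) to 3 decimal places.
prismatic axis z_1 = (0.8660,-0.5000,0.0000)
J_v[:, 1] = z_1; J_ω[:, 1] = (0,0,0)
entry J[0][1] = 0.8660

0.866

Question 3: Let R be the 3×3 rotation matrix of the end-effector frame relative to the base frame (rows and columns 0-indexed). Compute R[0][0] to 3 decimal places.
0.966

End-effector x-axis (col 0 of R) = (0.9659,0.2588,-0.0000)
R[0][0] = 0.9659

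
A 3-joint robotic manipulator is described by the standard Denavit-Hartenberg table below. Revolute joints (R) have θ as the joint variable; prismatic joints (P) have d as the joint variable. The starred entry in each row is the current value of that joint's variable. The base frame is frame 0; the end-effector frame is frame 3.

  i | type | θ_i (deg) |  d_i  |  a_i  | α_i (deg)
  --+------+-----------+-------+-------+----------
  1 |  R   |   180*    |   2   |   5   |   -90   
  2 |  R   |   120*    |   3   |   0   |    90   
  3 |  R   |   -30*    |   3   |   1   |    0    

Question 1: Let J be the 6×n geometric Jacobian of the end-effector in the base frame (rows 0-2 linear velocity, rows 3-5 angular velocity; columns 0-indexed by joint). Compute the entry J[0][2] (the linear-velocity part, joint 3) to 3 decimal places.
axis z_2 = (-0.8660,0.0000,-0.5000); lever o_n−o_2 = (-2.1651,0.5000,-2.2500)
cross product → J_v[:, 2] = (0.2500,-0.8660,-0.4330)
J_ω[:, 2] = z_2
entry J[0][2] = 0.2500

0.250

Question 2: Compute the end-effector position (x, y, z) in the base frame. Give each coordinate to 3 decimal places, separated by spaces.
after link 1: o_1 = (-5.0000, 0.0000, 2.0000)
after link 2: o_2 = (-5.0000, -3.0000, 2.0000)
after link 3: o_3 = (-7.1651, -2.5000, -0.2500)

-7.165 -2.500 -0.250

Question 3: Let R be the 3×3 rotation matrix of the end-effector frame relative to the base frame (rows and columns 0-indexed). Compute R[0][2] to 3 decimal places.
End-effector z-axis (col 2 of R) = (-0.8660,0.0000,-0.5000)
R[0][2] = -0.8660

-0.866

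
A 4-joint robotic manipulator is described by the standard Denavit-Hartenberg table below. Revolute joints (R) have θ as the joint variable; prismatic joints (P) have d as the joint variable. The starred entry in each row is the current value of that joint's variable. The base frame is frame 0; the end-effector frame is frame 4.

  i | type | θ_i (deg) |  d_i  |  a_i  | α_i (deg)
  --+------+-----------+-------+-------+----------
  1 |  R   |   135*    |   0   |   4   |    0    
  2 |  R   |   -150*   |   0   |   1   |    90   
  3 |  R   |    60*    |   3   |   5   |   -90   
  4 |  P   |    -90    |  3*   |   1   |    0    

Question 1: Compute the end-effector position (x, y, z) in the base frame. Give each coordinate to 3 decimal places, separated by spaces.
-2.993 -1.269 5.830

after link 1: o_1 = (-2.8284, 2.8284, 0.0000)
after link 2: o_2 = (-1.8625, 2.5696, 0.0000)
after link 3: o_3 = (-0.2241, -0.9752, 4.3301)
after link 4: o_4 = (-2.9925, -1.2687, 5.8301)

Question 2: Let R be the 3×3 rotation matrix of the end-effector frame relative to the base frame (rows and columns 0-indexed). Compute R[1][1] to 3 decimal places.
End-effector y-axis (col 1 of R) = (0.4830,-0.1294,0.8660)
R[1][1] = -0.1294

-0.129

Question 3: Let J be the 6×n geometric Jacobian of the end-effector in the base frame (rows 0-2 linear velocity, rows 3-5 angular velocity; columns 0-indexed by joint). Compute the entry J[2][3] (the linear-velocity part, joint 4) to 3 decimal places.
prismatic axis z_3 = (-0.8365,0.2241,0.5000)
J_v[:, 3] = z_3; J_ω[:, 3] = (0,0,0)
entry J[2][3] = 0.5000

0.500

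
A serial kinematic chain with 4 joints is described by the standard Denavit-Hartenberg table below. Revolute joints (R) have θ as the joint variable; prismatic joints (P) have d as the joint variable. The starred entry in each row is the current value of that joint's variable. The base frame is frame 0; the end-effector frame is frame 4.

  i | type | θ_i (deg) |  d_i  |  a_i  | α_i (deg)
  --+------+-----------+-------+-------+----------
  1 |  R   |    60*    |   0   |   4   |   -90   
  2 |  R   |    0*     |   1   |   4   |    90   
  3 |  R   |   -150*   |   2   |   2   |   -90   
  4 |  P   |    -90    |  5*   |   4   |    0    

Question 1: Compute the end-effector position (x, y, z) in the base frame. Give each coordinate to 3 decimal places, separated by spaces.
after link 1: o_1 = (2.0000, 3.4641, 0.0000)
after link 2: o_2 = (3.1340, 7.4282, 0.0000)
after link 3: o_3 = (3.1340, 5.4282, 2.0000)
after link 4: o_4 = (8.1340, 5.4282, 6.0000)

8.134 5.428 6.000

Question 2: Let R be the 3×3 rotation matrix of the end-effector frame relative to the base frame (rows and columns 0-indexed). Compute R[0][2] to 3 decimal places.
End-effector z-axis (col 2 of R) = (1.0000,-0.0000,0.0000)
R[0][2] = 1.0000

1.000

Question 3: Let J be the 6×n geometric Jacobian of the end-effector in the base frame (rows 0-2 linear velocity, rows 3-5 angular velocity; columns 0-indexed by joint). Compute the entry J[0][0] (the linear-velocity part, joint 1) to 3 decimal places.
axis z_0 = ẑ; lever o_n−o_0 = (8.1340,5.4282,6.0000)
cross product → J_v[:, 0] = (-5.4282,8.1340,0.0000)
J_ω[:, 0] = z_0
entry J[0][0] = -5.4282

-5.428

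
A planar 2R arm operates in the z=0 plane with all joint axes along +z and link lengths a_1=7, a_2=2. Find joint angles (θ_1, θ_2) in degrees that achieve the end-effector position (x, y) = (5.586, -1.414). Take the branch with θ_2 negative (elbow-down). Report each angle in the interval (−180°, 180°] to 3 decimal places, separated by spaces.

cos θ_2 = (33.2028−7²−2²)/(2·7·2) = -0.7070; θ_2 = -134.9948° (elbow-down)
β = atan2(-1.4140,5.5860) = -14.2051°; ψ = atan2(-1.4143,5.5859) = -14.2086°
θ_1 = β − ψ = 0.0035°

0.003 -134.995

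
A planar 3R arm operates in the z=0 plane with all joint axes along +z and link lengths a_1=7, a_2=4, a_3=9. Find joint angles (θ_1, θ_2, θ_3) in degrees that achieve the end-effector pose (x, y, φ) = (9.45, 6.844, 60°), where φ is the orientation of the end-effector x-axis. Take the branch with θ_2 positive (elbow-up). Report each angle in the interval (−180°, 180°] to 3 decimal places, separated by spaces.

-45.006 134.995 -29.989

wrist centre = target − a_3·(cos φ, sin φ) = (4.9500, -0.9502)
cos θ_2 = (25.4054−7²−4²)/(2·7·4) = -0.7070; θ_2 = 134.9951° (elbow-up)
β = atan2(-0.9502,4.9500) = -10.8666°; ψ = atan2(2.8287,4.1718) = 34.1390°
θ_1 = β − ψ = -45.0056°
θ_3 = φ − θ_1 − θ_2 = -29.9895° (wrapped to (-180°,180°])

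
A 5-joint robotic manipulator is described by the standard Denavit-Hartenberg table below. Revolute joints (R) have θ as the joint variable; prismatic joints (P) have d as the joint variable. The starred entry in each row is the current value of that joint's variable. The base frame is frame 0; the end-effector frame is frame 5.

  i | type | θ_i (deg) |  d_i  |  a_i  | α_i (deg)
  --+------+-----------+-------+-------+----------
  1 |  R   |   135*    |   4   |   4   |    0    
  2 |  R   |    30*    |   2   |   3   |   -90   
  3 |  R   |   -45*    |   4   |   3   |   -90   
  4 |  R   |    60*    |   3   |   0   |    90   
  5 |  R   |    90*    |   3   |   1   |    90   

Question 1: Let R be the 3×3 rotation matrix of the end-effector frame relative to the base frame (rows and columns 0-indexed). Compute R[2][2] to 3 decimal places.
End-effector z-axis (col 2 of R) = (-0.1174,0.9280,0.3536)
R[2][2] = 0.3536

0.354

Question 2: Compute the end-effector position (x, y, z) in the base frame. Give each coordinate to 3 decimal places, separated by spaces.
after link 1: o_1 = (-2.8284, 2.8284, 4.0000)
after link 2: o_2 = (-5.7262, 3.6049, 6.0000)
after link 3: o_3 = (-8.8105, 0.2902, 8.1213)
after link 4: o_4 = (-10.8596, 0.8393, 6.0000)
after link 5: o_5 = (-13.7053, 0.0489, 7.1300)

-13.705 0.049 7.130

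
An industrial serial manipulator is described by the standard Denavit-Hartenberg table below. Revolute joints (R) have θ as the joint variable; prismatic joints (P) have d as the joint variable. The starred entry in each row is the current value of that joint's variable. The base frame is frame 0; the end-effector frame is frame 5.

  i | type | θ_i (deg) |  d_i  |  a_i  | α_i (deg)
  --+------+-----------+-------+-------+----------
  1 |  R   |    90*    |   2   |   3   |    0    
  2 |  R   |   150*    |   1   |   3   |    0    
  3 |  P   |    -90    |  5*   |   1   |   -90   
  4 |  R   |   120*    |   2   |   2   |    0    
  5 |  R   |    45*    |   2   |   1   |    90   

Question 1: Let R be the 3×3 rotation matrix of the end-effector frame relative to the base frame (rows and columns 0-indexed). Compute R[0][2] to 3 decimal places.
End-effector z-axis (col 2 of R) = (-0.2241,0.1294,-0.9659)
R[0][2] = -0.2241

-0.224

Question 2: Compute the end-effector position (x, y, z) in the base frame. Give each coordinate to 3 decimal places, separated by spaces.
after link 1: o_1 = (0.0000, 3.0000, 2.0000)
after link 2: o_2 = (-1.5000, 0.4019, 3.0000)
after link 3: o_3 = (-2.3660, 0.9019, 8.0000)
after link 4: o_4 = (-2.5000, -1.3301, 6.2679)
after link 5: o_5 = (-2.6635, -3.5451, 6.0091)

-2.663 -3.545 6.009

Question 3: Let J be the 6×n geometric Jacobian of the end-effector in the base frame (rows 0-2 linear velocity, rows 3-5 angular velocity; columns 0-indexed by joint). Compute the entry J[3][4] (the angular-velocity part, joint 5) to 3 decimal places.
-0.500

axis z_4 = (-0.5000,-0.8660,0.0000); lever o_n−o_4 = (-0.1635,-2.2150,-0.2588)
cross product → J_v[:, 4] = (0.2241,-0.1294,0.9659)
J_ω[:, 4] = z_4
entry J[3][4] = -0.5000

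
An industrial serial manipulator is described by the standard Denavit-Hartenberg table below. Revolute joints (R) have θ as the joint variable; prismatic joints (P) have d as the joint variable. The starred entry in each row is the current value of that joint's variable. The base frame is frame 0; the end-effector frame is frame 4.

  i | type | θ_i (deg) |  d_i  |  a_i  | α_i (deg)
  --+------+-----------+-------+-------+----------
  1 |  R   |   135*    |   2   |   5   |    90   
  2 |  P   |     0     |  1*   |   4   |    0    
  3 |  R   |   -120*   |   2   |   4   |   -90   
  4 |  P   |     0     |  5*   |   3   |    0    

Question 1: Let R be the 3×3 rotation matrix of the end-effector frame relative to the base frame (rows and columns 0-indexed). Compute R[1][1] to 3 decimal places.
End-effector y-axis (col 1 of R) = (-0.7071,-0.7071,-0.0000)
R[1][1] = -0.7071

-0.707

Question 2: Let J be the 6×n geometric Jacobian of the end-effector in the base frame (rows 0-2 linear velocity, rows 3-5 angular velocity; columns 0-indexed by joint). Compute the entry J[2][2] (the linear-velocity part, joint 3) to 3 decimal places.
0.830

axis z_2 = (0.7071,0.7071,0.0000); lever o_n−o_2 = (0.8272,2.0012,-8.5622)
cross product → J_v[:, 2] = (-6.0544,6.0544,0.8301)
J_ω[:, 2] = z_2
entry J[2][2] = 0.8301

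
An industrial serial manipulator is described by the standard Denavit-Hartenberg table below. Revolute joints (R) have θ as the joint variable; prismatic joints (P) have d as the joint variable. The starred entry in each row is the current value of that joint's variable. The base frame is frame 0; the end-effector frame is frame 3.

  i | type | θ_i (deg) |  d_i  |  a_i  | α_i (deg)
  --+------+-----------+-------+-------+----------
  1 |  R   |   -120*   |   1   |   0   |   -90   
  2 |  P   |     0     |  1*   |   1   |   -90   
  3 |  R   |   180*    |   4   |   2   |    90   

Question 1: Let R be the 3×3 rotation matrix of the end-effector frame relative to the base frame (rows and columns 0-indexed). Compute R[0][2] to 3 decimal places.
-0.866

End-effector z-axis (col 2 of R) = (-0.8660,0.5000,-0.0000)
R[0][2] = -0.8660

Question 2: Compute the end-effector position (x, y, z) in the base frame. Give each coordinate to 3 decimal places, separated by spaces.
1.366 0.366 -3.000

after link 1: o_1 = (0.0000, 0.0000, 1.0000)
after link 2: o_2 = (0.3660, -1.3660, 1.0000)
after link 3: o_3 = (1.3660, 0.3660, -3.0000)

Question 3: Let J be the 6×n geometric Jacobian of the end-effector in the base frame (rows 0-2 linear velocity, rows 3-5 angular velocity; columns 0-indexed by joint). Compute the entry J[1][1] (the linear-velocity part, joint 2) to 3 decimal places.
-0.500

prismatic axis z_1 = (0.8660,-0.5000,0.0000)
J_v[:, 1] = z_1; J_ω[:, 1] = (0,0,0)
entry J[1][1] = -0.5000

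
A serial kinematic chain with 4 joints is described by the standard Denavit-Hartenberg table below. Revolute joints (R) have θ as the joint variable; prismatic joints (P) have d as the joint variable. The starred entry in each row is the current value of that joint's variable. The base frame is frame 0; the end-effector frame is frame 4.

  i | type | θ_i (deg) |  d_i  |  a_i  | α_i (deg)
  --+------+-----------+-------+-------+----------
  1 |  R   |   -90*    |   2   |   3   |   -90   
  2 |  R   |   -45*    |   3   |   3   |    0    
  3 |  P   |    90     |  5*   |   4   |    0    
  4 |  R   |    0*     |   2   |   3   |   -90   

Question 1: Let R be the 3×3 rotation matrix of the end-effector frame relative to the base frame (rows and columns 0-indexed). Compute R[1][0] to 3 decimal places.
-0.707

End-effector x-axis (col 0 of R) = (0.0000,-0.7071,-0.7071)
R[1][0] = -0.7071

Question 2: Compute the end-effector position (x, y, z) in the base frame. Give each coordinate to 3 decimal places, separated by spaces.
10.000 -10.071 -0.828

after link 1: o_1 = (0.0000, -3.0000, 2.0000)
after link 2: o_2 = (3.0000, -5.1213, 4.1213)
after link 3: o_3 = (8.0000, -7.9497, 1.2929)
after link 4: o_4 = (10.0000, -10.0711, -0.8284)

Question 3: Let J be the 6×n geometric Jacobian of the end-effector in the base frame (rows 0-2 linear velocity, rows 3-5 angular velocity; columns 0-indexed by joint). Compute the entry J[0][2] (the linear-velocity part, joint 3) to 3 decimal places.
prismatic axis z_2 = (1.0000,0.0000,0.0000)
J_v[:, 2] = z_2; J_ω[:, 2] = (0,0,0)
entry J[0][2] = 1.0000

1.000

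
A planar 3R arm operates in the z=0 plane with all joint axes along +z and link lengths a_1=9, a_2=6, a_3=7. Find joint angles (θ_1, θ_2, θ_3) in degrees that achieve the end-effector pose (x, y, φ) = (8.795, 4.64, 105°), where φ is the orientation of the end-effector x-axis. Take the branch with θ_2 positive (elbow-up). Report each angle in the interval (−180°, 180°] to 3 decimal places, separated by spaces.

-45.000 89.998 60.002

wrist centre = target − a_3·(cos φ, sin φ) = (10.6067, -2.1215)
cos θ_2 = (117.0035−9²−6²)/(2·9·6) = 0.0000; θ_2 = 89.9982° (elbow-up)
β = atan2(-2.1215,10.6067) = -11.3106°; ψ = atan2(6.0000,9.0002) = 33.6895°
θ_1 = β − ψ = -45.0001°
θ_3 = φ − θ_1 − θ_2 = 60.0020° (wrapped to (-180°,180°])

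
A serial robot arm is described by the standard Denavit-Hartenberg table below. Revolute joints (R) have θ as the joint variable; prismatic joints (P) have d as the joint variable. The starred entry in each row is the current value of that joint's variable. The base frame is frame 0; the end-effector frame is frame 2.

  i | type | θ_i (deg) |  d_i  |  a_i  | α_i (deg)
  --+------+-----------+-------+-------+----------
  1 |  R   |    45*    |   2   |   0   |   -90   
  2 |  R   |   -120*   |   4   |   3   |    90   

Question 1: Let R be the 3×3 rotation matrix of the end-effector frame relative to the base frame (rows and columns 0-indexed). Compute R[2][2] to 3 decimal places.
End-effector z-axis (col 2 of R) = (-0.6124,-0.6124,-0.5000)
R[2][2] = -0.5000

-0.500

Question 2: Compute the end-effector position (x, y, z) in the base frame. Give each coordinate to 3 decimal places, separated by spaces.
-3.889 1.768 4.598

after link 1: o_1 = (0.0000, 0.0000, 2.0000)
after link 2: o_2 = (-3.8891, 1.7678, 4.5981)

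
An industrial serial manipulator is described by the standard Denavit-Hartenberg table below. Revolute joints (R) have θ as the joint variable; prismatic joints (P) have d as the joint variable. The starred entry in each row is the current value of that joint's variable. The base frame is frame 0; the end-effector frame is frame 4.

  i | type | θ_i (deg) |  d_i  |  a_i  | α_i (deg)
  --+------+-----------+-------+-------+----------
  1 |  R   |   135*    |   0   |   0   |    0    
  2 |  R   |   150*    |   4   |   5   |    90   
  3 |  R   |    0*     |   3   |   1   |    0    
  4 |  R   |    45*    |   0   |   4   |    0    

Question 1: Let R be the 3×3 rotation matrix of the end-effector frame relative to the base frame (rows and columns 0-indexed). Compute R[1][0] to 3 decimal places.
-0.683

End-effector x-axis (col 0 of R) = (0.1830,-0.6830,0.7071)
R[1][0] = -0.6830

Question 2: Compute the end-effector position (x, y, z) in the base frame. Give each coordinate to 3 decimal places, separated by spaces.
-0.613 -9.304 6.828

after link 1: o_1 = (0.0000, 0.0000, 0.0000)
after link 2: o_2 = (1.2941, -4.8296, 4.0000)
after link 3: o_3 = (-1.3449, -6.5720, 4.0000)
after link 4: o_4 = (-0.6128, -9.3041, 6.8284)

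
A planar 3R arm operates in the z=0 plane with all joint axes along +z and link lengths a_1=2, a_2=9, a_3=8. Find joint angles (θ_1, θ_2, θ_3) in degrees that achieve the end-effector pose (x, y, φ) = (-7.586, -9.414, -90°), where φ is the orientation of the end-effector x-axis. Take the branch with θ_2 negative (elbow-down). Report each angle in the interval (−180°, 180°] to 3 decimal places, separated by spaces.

wrist centre = target − a_3·(cos φ, sin φ) = (-7.5860, -1.4140)
cos θ_2 = (59.5468−2²−9²)/(2·2·9) = -0.7070; θ_2 = -134.9941° (elbow-down)
β = atan2(-1.4140,-7.5860) = -169.4415°; ψ = atan2(-6.3646,-4.3633) = -124.4328°
θ_1 = β − ψ = -45.0087°
θ_3 = φ − θ_1 − θ_2 = 90.0027° (wrapped to (-180°,180°])

-45.009 -134.994 90.003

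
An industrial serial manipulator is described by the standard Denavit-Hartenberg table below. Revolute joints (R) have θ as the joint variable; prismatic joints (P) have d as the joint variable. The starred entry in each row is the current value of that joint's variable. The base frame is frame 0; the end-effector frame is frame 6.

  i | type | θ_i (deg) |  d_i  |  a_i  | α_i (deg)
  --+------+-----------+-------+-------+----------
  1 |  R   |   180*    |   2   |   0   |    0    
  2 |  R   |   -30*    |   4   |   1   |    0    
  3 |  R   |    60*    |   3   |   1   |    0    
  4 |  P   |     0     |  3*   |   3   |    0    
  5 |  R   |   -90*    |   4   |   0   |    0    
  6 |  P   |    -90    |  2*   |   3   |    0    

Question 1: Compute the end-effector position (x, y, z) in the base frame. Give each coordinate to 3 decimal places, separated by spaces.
-1.732 0.000 18.000

after link 1: o_1 = (0.0000, 0.0000, 2.0000)
after link 2: o_2 = (-0.8660, 0.5000, 6.0000)
after link 3: o_3 = (-1.7321, 0.0000, 9.0000)
after link 4: o_4 = (-4.3301, -1.5000, 12.0000)
after link 5: o_5 = (-4.3301, -1.5000, 16.0000)
after link 6: o_6 = (-1.7321, 0.0000, 18.0000)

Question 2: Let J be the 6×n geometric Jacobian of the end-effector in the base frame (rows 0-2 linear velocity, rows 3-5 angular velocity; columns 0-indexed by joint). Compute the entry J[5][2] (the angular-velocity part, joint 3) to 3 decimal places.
axis z_2 = (0.0000,0.0000,1.0000); lever o_n−o_2 = (-0.8660,-0.5000,12.0000)
cross product → J_v[:, 2] = (0.5000,-0.8660,0.0000)
J_ω[:, 2] = z_2
entry J[5][2] = 1.0000

1.000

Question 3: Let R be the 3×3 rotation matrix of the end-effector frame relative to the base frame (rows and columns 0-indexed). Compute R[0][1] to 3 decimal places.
End-effector y-axis (col 1 of R) = (-0.5000,0.8660,0.0000)
R[0][1] = -0.5000

-0.500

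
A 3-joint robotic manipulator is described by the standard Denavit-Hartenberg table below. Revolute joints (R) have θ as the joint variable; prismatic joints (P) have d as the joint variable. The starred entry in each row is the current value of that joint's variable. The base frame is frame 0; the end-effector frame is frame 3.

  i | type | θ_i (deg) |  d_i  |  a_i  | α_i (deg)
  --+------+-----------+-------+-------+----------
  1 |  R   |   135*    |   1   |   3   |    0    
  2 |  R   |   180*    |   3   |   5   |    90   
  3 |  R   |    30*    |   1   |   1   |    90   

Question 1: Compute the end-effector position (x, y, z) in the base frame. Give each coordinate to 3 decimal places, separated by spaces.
after link 1: o_1 = (-2.1213, 2.1213, 1.0000)
after link 2: o_2 = (1.4142, -1.4142, 4.0000)
after link 3: o_3 = (1.3195, -2.7337, 4.5000)

1.319 -2.734 4.500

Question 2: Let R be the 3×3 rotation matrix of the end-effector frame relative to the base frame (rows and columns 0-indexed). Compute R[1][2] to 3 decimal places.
-0.354

End-effector z-axis (col 2 of R) = (0.3536,-0.3536,-0.8660)
R[1][2] = -0.3536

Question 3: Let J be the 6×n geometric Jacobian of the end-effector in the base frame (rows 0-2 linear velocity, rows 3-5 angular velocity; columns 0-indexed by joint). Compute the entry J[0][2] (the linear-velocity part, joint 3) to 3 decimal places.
-0.354

axis z_2 = (-0.7071,-0.7071,0.0000); lever o_n−o_2 = (-0.0947,-1.3195,0.5000)
cross product → J_v[:, 2] = (-0.3536,0.3536,0.8660)
J_ω[:, 2] = z_2
entry J[0][2] = -0.3536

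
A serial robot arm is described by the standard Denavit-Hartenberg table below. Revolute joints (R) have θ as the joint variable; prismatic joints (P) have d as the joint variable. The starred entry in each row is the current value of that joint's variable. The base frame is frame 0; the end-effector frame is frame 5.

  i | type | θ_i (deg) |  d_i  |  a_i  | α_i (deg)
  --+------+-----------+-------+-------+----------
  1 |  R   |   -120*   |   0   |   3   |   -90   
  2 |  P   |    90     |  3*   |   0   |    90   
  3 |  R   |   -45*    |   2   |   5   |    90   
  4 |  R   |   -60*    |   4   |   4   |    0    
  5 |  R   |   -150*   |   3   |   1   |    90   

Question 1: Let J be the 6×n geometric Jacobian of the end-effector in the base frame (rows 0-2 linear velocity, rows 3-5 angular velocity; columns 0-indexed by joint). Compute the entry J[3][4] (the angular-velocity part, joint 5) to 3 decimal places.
-0.612

axis z_4 = (-0.6124,0.3536,0.7071); lever o_n−o_4 = (-1.5568,0.3215,2.7337)
cross product → J_v[:, 4] = (0.7392,0.5732,0.3536)
J_ω[:, 4] = z_4
entry J[3][4] = -0.6124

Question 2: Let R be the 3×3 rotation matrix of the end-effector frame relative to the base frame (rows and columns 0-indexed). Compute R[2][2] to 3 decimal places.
End-effector z-axis (col 2 of R) = (-0.7392,-0.5732,-0.3536)
R[2][2] = -0.3536

-0.354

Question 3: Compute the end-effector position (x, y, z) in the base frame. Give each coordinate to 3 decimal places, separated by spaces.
-6.463 1.380 0.612

after link 1: o_1 = (-1.5000, -2.5981, 0.0000)
after link 2: o_2 = (1.0981, -4.0981, 0.0000)
after link 3: o_3 = (-2.9638, -4.0624, -3.5355)
after link 4: o_4 = (-4.9060, 1.0590, -2.1213)
after link 5: o_5 = (-6.4628, 1.3804, 0.6124)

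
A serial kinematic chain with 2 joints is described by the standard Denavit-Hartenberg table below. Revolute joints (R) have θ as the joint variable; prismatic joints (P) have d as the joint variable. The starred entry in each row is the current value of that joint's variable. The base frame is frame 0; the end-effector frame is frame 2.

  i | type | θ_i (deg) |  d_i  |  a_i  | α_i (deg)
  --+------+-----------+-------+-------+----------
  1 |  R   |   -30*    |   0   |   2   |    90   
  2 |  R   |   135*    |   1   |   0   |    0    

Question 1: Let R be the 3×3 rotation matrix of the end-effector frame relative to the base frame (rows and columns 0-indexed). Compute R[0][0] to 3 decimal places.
-0.612

End-effector x-axis (col 0 of R) = (-0.6124,0.3536,0.7071)
R[0][0] = -0.6124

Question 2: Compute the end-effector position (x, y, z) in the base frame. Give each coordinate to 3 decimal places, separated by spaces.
1.232 -1.866 0.000

after link 1: o_1 = (1.7321, -1.0000, 0.0000)
after link 2: o_2 = (1.2321, -1.8660, 0.0000)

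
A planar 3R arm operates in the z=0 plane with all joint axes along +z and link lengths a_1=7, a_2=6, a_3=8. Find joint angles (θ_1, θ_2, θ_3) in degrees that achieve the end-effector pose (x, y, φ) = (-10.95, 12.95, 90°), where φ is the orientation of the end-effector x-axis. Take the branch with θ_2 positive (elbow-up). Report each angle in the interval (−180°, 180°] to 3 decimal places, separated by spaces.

135.003 44.992 -89.995

wrist centre = target − a_3·(cos φ, sin φ) = (-10.9500, 4.9500)
cos θ_2 = (144.4050−7²−6²)/(2·7·6) = 0.7072; θ_2 = 44.9923° (elbow-up)
β = atan2(4.9500,-10.9500) = 155.6744°; ψ = atan2(4.2421,11.2432) = 20.6715°
θ_1 = β − ψ = 135.0029°
θ_3 = φ − θ_1 − θ_2 = -89.9952° (wrapped to (-180°,180°])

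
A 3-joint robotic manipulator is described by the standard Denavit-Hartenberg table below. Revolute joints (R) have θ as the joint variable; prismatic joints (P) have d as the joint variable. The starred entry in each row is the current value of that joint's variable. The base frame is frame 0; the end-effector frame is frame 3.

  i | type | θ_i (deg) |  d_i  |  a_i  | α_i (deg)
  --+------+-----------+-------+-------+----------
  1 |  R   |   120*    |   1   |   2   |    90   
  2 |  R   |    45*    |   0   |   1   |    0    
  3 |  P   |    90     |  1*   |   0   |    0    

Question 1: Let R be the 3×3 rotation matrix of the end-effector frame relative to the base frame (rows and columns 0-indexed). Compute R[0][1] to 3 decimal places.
0.354

End-effector y-axis (col 1 of R) = (0.3536,-0.6124,-0.7071)
R[0][1] = 0.3536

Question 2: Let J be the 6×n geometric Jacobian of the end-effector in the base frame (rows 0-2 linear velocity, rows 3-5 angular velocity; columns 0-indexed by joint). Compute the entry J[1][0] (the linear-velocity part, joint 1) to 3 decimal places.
-0.488

axis z_0 = ẑ; lever o_n−o_0 = (-0.4875,2.8444,1.7071)
cross product → J_v[:, 0] = (-2.8444,-0.4875,0.0000)
J_ω[:, 0] = z_0
entry J[1][0] = -0.4875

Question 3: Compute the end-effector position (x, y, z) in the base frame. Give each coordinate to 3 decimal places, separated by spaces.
-0.488 2.844 1.707

after link 1: o_1 = (-1.0000, 1.7321, 1.0000)
after link 2: o_2 = (-1.3536, 2.3444, 1.7071)
after link 3: o_3 = (-0.4875, 2.8444, 1.7071)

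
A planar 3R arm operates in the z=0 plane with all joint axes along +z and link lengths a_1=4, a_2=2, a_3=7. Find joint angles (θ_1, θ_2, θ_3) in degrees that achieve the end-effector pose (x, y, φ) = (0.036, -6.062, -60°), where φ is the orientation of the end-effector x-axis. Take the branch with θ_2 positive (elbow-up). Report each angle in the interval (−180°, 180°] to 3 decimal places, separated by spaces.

149.997 120.003 30.000

wrist centre = target − a_3·(cos φ, sin φ) = (-3.4640, 0.0002)
cos θ_2 = (11.9993−4²−2²)/(2·4·2) = -0.5000; θ_2 = 120.0029° (elbow-up)
β = atan2(0.0002,-3.4640) = 179.9971°; ψ = atan2(1.7320,2.9999) = 30.0000°
θ_1 = β − ψ = 149.9971°
θ_3 = φ − θ_1 − θ_2 = 30.0000° (wrapped to (-180°,180°])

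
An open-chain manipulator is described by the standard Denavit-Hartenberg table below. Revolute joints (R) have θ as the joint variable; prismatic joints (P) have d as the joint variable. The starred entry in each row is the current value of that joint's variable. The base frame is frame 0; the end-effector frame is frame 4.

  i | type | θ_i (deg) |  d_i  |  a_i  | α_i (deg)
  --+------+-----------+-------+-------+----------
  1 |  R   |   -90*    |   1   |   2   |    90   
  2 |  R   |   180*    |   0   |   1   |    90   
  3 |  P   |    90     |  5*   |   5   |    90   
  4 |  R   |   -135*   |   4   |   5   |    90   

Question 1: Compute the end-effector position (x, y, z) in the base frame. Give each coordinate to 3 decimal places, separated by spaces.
after link 1: o_1 = (0.0000, -2.0000, 1.0000)
after link 2: o_2 = (0.0000, -1.0000, 1.0000)
after link 3: o_3 = (-5.0000, -1.0000, 6.0000)
after link 4: o_4 = (-1.4645, 3.0000, 2.4645)

-1.464 3.000 2.464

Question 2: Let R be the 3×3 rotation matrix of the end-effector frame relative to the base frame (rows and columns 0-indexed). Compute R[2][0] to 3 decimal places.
-0.707

End-effector x-axis (col 0 of R) = (0.7071,0.0000,-0.7071)
R[2][0] = -0.7071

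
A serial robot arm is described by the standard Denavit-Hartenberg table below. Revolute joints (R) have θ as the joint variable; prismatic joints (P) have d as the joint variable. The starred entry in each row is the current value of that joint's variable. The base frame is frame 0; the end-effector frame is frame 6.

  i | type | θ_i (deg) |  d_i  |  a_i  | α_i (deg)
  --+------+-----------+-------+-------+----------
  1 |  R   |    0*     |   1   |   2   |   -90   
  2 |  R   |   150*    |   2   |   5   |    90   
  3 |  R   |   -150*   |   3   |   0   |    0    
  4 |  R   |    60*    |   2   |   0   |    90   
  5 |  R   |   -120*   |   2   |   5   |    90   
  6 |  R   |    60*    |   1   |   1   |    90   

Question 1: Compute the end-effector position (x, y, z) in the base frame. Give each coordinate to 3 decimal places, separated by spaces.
0.520 5.616 -0.705

after link 1: o_1 = (2.0000, 0.0000, 1.0000)
after link 2: o_2 = (-2.3301, 2.0000, -1.5000)
after link 3: o_3 = (-0.8301, 2.0000, -4.0981)
after link 4: o_4 = (0.1699, 2.0000, -5.8301)
after link 5: o_5 = (-0.2631, 4.5000, -1.0801)
after link 6: o_6 = (0.5204, 5.6160, -0.7051)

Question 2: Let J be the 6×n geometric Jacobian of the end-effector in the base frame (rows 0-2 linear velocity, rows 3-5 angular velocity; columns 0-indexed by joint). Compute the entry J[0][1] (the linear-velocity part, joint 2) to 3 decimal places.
axis z_1 = (0.0000,1.0000,0.0000); lever o_n−o_1 = (-1.4796,5.6160,-1.7051)
cross product → J_v[:, 1] = (-1.7051,-0.0000,1.4796)
J_ω[:, 1] = z_1
entry J[0][1] = -1.7051

-1.705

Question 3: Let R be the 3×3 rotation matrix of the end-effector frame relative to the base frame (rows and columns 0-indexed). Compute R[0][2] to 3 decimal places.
-0.808

End-effector z-axis (col 2 of R) = (-0.8080,0.4330,0.3995)
R[0][2] = -0.8080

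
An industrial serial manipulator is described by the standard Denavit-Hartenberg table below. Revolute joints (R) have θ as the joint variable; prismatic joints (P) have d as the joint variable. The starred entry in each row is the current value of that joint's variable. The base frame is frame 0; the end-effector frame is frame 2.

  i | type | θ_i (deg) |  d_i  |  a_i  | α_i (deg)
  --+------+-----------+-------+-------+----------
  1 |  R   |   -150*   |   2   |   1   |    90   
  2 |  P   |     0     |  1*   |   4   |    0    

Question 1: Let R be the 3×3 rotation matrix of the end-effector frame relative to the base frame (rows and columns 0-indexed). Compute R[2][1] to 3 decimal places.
End-effector y-axis (col 1 of R) = (0.0000,-0.0000,1.0000)
R[2][1] = 1.0000

1.000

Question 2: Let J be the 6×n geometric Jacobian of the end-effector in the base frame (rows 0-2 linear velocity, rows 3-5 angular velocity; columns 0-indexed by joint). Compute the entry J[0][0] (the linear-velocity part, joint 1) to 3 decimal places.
1.634

axis z_0 = ẑ; lever o_n−o_0 = (-4.8301,-1.6340,2.0000)
cross product → J_v[:, 0] = (1.6340,-4.8301,0.0000)
J_ω[:, 0] = z_0
entry J[0][0] = 1.6340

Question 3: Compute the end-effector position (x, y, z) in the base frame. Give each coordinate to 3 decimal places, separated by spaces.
after link 1: o_1 = (-0.8660, -0.5000, 2.0000)
after link 2: o_2 = (-4.8301, -1.6340, 2.0000)

-4.830 -1.634 2.000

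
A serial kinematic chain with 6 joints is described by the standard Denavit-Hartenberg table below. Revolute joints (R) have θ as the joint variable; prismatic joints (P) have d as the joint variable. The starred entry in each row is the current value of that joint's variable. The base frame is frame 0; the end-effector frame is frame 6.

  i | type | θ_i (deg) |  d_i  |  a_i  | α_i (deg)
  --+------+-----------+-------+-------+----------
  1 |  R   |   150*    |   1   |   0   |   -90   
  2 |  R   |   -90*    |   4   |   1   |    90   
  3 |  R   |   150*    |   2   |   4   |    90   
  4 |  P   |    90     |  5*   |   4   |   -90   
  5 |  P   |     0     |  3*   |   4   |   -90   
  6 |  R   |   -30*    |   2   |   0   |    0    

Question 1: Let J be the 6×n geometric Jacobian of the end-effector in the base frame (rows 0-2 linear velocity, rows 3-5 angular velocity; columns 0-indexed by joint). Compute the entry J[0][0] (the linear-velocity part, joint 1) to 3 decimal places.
11.147

axis z_0 = ẑ; lever o_n−o_0 = (5.1112,-11.1471,2.6340)
cross product → J_v[:, 0] = (11.1471,5.1112,-0.0000)
J_ω[:, 0] = z_0
entry J[0][0] = 11.1471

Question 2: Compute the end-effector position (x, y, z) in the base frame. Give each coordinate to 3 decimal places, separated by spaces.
5.111 -11.147 2.634

after link 1: o_1 = (0.0000, 0.0000, 1.0000)
after link 2: o_2 = (-2.0000, -3.4641, 2.0000)
after link 3: o_3 = (-1.2679, -6.1962, -1.4641)
after link 4: o_4 = (0.0311, -11.9462, 1.0359)
after link 5: o_5 = (4.2452, -12.6471, 3.6340)
after link 6: o_6 = (5.1112, -11.1471, 2.6340)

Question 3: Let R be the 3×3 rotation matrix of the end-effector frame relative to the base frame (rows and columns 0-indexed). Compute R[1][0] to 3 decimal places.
End-effector x-axis (col 0 of R) = (0.8750,-0.2165,0.4330)
R[1][0] = -0.2165

-0.217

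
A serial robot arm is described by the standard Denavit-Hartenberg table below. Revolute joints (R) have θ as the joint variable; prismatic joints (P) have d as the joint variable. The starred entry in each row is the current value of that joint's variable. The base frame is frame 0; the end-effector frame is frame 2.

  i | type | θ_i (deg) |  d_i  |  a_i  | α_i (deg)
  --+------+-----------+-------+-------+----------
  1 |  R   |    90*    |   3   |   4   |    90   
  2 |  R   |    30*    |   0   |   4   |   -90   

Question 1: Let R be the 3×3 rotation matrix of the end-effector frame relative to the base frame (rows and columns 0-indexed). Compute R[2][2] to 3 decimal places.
0.866

End-effector z-axis (col 2 of R) = (-0.0000,-0.5000,0.8660)
R[2][2] = 0.8660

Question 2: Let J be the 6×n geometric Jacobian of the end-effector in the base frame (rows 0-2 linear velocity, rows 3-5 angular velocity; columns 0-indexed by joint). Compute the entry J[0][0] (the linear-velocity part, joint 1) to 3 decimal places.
-7.464

axis z_0 = ẑ; lever o_n−o_0 = (0.0000,7.4641,5.0000)
cross product → J_v[:, 0] = (-7.4641,0.0000,0.0000)
J_ω[:, 0] = z_0
entry J[0][0] = -7.4641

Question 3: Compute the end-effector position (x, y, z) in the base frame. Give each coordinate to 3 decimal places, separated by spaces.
after link 1: o_1 = (0.0000, 4.0000, 3.0000)
after link 2: o_2 = (0.0000, 7.4641, 5.0000)

0.000 7.464 5.000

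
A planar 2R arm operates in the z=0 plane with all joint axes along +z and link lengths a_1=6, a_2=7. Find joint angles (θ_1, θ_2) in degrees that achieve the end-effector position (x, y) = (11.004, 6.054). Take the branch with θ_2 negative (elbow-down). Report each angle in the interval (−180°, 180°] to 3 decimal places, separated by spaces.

45.004 -30.010

cos θ_2 = (157.7389−6²−7²)/(2·6·7) = 0.8659; θ_2 = -30.0098° (elbow-down)
β = atan2(6.0540,11.0040) = 28.8180°; ψ = atan2(-3.5010,12.0616) = -16.1861°
θ_1 = β − ψ = 45.0041°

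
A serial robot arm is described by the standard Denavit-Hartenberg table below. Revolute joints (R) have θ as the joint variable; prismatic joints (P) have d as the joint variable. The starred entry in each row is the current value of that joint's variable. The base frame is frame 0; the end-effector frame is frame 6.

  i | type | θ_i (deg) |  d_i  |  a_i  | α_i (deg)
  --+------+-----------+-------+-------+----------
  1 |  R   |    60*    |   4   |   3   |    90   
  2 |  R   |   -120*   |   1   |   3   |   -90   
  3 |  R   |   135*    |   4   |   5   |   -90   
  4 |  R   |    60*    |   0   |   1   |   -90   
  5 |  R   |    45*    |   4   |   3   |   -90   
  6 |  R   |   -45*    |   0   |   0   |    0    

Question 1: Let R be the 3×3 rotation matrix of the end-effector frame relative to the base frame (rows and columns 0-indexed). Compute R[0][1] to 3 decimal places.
-0.805

End-effector y-axis (col 1 of R) = (-0.8046,0.5330,0.2616)
R[0][1] = -0.8046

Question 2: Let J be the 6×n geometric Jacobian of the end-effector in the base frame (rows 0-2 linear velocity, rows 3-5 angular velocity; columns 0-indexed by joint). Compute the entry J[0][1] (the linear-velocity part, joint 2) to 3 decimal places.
axis z_1 = (0.8660,-0.5000,0.0000); lever o_n−o_1 = (-3.2113,-0.1830,-1.6493)
cross product → J_v[:, 1] = (0.8246,1.4283,-1.7641)
J_ω[:, 1] = z_1
entry J[0][1] = 0.8246

0.825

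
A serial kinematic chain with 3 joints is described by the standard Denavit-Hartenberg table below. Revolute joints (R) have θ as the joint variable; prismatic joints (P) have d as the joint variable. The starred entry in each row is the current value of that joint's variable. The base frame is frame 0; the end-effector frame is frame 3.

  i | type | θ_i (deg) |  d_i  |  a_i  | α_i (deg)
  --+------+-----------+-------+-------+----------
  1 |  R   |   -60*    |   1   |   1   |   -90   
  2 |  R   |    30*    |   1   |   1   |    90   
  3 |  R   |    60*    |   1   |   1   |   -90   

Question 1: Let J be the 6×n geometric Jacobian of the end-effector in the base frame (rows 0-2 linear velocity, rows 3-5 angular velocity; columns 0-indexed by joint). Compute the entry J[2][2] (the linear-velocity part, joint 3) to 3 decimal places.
0.433

axis z_2 = (0.2500,-0.4330,0.8660); lever o_n−o_2 = (1.2165,-0.3750,0.6160)
cross product → J_v[:, 2] = (0.0580,0.8995,0.4330)
J_ω[:, 2] = z_2
entry J[2][2] = 0.4330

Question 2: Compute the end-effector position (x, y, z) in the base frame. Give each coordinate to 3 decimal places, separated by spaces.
3.016 -1.491 1.116

after link 1: o_1 = (0.5000, -0.8660, 1.0000)
after link 2: o_2 = (1.7990, -1.1160, 0.5000)
after link 3: o_3 = (3.0155, -1.4910, 1.1160)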